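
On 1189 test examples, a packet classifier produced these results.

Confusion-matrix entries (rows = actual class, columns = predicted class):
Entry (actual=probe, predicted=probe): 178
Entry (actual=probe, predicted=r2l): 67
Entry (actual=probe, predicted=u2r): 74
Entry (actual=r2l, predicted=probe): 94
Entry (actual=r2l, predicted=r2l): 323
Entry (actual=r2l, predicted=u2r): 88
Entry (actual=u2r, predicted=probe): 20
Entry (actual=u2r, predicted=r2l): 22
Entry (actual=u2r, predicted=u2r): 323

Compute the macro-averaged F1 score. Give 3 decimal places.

Per-class F1 score (2·TP/(2·TP+FP+FN)):
  probe: TP=178, FP=94+20=114, FN=67+74=141 → 356/611 = 0.5827
  r2l: TP=323, FP=67+22=89, FN=94+88=182 → 646/917 = 0.7045
  u2r: TP=323, FP=74+88=162, FN=20+22=42 → 646/850 = 0.7600
Macro-F1 score = mean = (0.5827 + 0.7045 + 0.7600) / 3 = 0.682

0.682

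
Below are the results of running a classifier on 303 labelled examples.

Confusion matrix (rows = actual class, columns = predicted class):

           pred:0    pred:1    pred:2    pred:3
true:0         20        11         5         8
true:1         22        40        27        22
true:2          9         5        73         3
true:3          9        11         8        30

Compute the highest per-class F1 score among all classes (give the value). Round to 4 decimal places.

Per-class F1 score (2·TP/(2·TP+FP+FN)):
  0: TP=20, FP=22+9+9=40, FN=11+5+8=24 → 40/104 = 0.38462
  1: TP=40, FP=11+5+11=27, FN=22+27+22=71 → 80/178 = 0.44944
  2: TP=73, FP=5+27+8=40, FN=9+5+3=17 → 146/203 = 0.71921
  3: TP=30, FP=8+22+3=33, FN=9+11+8=28 → 60/121 = 0.49587
Highest is class '2' with F1 score = 0.7192.

0.7192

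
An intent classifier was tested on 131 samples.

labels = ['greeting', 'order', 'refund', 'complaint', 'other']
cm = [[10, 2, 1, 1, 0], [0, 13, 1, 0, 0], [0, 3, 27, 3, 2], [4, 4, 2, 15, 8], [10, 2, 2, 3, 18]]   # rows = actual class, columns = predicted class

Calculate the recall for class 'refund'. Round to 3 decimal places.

Take TP from the diagonal, FP from the rest of the 'refund' prediction marginal, FN from the rest of the 'refund' actual marginal.
recall = TP/(TP+FN).
refund: TP=27, FN=0+3+3+2=8 → 27/35 = 0.7714

0.771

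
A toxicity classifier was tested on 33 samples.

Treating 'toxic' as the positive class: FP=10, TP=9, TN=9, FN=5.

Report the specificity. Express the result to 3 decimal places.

0.474

Specificity = TN/(TN+FP) = 9/(9+10) = 0.474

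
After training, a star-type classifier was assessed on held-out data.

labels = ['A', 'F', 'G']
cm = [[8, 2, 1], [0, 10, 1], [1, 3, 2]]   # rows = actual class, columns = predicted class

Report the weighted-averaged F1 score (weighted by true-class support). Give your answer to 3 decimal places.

0.702

Per-class F1 score (2·TP/(2·TP+FP+FN)):
  A: TP=8, FP=0+1=1, FN=2+1=3 → 16/20 = 0.8000
  F: TP=10, FP=2+3=5, FN=0+1=1 → 20/26 = 0.7692
  G: TP=2, FP=1+1=2, FN=1+3=4 → 4/10 = 0.4000
Weighted-F1 score = Σ (supportᵢ/N)·F1 scoreᵢ with N=28: (11/28)·0.8000 + (11/28)·0.7692 + (6/28)·0.4000 = 0.702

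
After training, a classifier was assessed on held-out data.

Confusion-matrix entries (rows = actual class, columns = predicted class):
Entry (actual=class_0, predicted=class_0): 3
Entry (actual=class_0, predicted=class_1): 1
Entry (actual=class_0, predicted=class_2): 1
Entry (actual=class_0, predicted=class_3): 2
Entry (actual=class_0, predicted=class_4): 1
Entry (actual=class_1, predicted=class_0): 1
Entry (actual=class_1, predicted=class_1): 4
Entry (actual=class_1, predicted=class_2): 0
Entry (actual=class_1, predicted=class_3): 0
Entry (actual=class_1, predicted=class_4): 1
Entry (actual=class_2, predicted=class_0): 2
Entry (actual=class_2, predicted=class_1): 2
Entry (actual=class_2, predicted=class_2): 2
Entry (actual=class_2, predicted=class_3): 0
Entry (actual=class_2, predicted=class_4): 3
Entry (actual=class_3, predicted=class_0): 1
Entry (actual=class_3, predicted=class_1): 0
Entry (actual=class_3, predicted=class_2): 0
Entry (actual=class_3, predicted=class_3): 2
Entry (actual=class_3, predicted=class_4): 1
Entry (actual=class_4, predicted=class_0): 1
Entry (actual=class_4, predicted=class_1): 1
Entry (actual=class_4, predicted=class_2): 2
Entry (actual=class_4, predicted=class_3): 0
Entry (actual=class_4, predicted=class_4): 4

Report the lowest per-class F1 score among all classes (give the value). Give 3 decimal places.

Per-class F1 score (2·TP/(2·TP+FP+FN)):
  class_0: TP=3, FP=1+2+1+1=5, FN=1+1+2+1=5 → 6/16 = 0.3750
  class_1: TP=4, FP=1+2+0+1=4, FN=1+0+0+1=2 → 8/14 = 0.5714
  class_2: TP=2, FP=1+0+0+2=3, FN=2+2+0+3=7 → 4/14 = 0.2857
  class_3: TP=2, FP=2+0+0+0=2, FN=1+0+0+1=2 → 4/8 = 0.5000
  class_4: TP=4, FP=1+1+3+1=6, FN=1+1+2+0=4 → 8/18 = 0.4444
Lowest is class 'class_2' with F1 score = 0.286.

0.286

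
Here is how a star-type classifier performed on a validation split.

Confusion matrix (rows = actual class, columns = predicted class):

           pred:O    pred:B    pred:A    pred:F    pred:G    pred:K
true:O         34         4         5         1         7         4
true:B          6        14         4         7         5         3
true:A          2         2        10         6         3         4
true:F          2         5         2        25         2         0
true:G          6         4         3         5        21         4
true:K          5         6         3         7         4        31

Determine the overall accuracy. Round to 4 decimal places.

0.5273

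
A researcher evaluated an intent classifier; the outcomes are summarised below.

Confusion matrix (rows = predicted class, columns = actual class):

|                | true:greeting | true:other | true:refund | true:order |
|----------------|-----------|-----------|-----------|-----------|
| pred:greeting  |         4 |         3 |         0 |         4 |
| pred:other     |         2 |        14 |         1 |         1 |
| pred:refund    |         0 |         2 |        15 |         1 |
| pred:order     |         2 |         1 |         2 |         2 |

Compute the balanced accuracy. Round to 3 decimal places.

0.571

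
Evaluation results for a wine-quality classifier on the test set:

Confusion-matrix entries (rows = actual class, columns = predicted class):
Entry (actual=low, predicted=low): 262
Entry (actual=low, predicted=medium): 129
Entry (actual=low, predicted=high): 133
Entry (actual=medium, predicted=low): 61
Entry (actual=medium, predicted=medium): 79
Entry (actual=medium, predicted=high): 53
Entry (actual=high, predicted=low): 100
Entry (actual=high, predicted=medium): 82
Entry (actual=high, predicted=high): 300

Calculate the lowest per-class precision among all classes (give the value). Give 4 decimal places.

Per-class precision (TP/(TP+FP)):
  low: TP=262, FP=61+100=161 → 262/423 = 0.61939
  medium: TP=79, FP=129+82=211 → 79/290 = 0.27241
  high: TP=300, FP=133+53=186 → 300/486 = 0.61728
Lowest is class 'medium' with precision = 0.2724.

0.2724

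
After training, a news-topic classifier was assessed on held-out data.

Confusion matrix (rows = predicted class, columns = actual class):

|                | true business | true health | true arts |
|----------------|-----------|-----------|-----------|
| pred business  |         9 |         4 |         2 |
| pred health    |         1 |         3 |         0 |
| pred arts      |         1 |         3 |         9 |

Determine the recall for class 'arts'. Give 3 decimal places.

recall = TP/(TP+FN).
arts: TP=9, FN=2+0=2 → 9/11 = 0.8182

0.818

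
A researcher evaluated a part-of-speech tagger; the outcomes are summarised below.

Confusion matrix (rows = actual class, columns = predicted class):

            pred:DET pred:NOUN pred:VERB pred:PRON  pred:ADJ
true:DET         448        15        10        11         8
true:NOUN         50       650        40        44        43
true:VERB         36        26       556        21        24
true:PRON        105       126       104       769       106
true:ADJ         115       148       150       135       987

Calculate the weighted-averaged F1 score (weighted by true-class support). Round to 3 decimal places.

Per-class F1 score (2·TP/(2·TP+FP+FN)):
  DET: TP=448, FP=50+36+105+115=306, FN=15+10+11+8=44 → 896/1246 = 0.7191
  NOUN: TP=650, FP=15+26+126+148=315, FN=50+40+44+43=177 → 1300/1792 = 0.7254
  VERB: TP=556, FP=10+40+104+150=304, FN=36+26+21+24=107 → 1112/1523 = 0.7301
  PRON: TP=769, FP=11+44+21+135=211, FN=105+126+104+106=441 → 1538/2190 = 0.7023
  ADJ: TP=987, FP=8+43+24+106=181, FN=115+148+150+135=548 → 1974/2703 = 0.7303
Weighted-F1 score = Σ (supportᵢ/N)·F1 scoreᵢ with N=4727: (492/4727)·0.7191 + (827/4727)·0.7254 + (663/4727)·0.7301 + (1210/4727)·0.7023 + (1535/4727)·0.7303 = 0.721

0.721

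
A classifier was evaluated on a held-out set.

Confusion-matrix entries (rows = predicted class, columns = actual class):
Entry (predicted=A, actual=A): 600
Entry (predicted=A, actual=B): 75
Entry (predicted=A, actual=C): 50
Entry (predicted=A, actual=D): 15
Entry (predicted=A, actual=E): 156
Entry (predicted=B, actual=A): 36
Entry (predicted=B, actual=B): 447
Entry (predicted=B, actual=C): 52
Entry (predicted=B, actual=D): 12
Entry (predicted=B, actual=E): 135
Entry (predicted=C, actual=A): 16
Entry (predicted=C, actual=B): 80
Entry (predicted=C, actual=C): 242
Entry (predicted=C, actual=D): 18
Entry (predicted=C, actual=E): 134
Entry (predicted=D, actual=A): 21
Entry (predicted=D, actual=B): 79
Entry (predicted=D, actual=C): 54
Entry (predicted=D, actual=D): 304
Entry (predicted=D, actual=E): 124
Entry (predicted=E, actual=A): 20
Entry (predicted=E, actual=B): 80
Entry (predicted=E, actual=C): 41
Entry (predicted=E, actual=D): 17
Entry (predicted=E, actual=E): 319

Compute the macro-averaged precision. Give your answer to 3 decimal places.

0.602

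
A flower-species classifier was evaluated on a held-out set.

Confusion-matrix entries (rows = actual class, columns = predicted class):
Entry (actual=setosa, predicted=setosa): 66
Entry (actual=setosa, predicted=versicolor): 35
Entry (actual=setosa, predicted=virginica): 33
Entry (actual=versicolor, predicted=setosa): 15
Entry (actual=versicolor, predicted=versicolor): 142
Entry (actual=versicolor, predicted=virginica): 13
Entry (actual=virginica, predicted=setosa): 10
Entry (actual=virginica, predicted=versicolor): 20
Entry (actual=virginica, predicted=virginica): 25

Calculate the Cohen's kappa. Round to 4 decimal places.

0.4295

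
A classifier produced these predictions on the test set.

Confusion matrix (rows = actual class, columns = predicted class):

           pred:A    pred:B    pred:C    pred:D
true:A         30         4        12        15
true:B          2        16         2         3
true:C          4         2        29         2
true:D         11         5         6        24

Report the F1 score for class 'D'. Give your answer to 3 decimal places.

0.533

One-vs-rest for 'D': TP = diagonal; FP = other classes predicted 'D'; FN = 'D' predicted as other.
F1 score = 2·TP/(2·TP+FP+FN).
D: TP=24, FP=15+3+2=20, FN=11+5+6=22 → 48/90 = 0.5333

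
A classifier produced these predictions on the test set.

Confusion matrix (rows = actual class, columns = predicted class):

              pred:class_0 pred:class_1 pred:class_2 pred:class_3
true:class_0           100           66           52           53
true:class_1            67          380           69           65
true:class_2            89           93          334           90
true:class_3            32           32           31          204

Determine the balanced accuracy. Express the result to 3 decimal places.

Balanced accuracy = mean of per-class recall.
  class_0: recall = 100/271 = 0.3690
  class_1: recall = 380/581 = 0.6540
  class_2: recall = 334/606 = 0.5512
  class_3: recall = 204/299 = 0.6823
Mean = (0.3690 + 0.6540 + 0.5512 + 0.6823) / 4 = 0.564

0.564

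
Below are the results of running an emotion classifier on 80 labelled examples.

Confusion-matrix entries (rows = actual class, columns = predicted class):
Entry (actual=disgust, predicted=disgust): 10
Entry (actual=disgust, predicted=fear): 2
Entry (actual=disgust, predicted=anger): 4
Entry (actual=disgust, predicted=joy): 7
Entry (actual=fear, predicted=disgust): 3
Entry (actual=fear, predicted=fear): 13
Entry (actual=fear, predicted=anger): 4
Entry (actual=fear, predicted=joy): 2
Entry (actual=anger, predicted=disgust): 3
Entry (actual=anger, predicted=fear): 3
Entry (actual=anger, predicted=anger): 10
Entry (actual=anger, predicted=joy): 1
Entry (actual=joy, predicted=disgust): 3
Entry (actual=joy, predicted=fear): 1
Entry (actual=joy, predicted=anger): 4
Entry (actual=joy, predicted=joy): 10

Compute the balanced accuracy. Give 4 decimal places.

Balanced accuracy = mean of per-class recall.
  disgust: recall = 10/23 = 0.43478
  fear: recall = 13/22 = 0.59091
  anger: recall = 10/17 = 0.58824
  joy: recall = 10/18 = 0.55556
Mean = (0.43478 + 0.59091 + 0.58824 + 0.55556) / 4 = 0.5424

0.5424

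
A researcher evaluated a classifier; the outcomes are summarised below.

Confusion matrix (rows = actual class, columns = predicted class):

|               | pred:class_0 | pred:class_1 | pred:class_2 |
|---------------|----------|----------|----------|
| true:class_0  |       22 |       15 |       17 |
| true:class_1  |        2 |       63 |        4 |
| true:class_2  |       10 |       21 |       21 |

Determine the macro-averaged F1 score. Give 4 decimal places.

0.5656

Per-class F1 score (2·TP/(2·TP+FP+FN)):
  class_0: TP=22, FP=2+10=12, FN=15+17=32 → 44/88 = 0.50000
  class_1: TP=63, FP=15+21=36, FN=2+4=6 → 126/168 = 0.75000
  class_2: TP=21, FP=17+4=21, FN=10+21=31 → 42/94 = 0.44681
Macro-F1 score = mean = (0.50000 + 0.75000 + 0.44681) / 3 = 0.5656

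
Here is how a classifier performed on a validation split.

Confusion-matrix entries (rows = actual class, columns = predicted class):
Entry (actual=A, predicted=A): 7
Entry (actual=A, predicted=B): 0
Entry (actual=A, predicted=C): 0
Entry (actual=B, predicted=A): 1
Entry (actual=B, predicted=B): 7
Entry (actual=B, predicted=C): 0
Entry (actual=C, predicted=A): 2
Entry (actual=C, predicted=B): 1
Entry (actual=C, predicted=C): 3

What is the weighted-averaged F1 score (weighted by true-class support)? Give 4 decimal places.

0.7983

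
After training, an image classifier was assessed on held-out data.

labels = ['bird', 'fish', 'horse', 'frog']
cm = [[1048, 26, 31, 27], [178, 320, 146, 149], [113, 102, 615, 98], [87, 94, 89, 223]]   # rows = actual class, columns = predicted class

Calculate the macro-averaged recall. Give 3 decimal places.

0.611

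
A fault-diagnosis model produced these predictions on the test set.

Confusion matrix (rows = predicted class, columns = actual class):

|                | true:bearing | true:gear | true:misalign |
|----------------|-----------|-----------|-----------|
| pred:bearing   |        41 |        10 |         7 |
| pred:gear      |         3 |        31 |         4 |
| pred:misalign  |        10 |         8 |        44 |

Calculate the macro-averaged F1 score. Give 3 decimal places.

0.732

Per-class F1 score (2·TP/(2·TP+FP+FN)):
  bearing: TP=41, FP=10+7=17, FN=3+10=13 → 82/112 = 0.7321
  gear: TP=31, FP=3+4=7, FN=10+8=18 → 62/87 = 0.7126
  misalign: TP=44, FP=10+8=18, FN=7+4=11 → 88/117 = 0.7521
Macro-F1 score = mean = (0.7321 + 0.7126 + 0.7521) / 3 = 0.732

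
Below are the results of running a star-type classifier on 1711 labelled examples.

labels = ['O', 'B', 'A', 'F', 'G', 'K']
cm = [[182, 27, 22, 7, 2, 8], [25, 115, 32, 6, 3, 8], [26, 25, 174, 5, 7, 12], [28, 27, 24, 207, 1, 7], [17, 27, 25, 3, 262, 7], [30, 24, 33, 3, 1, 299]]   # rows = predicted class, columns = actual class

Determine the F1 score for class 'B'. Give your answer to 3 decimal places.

0.530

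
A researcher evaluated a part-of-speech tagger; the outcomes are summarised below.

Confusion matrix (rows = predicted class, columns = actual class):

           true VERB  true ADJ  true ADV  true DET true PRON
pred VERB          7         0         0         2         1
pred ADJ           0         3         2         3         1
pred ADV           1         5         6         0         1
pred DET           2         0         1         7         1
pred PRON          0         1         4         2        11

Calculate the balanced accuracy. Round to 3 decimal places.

Balanced accuracy = mean of per-class recall.
  VERB: recall = 7/10 = 0.7000
  ADJ: recall = 3/9 = 0.3333
  ADV: recall = 6/13 = 0.4615
  DET: recall = 7/14 = 0.5000
  PRON: recall = 11/15 = 0.7333
Mean = (0.7000 + 0.3333 + 0.4615 + 0.5000 + 0.7333) / 5 = 0.546

0.546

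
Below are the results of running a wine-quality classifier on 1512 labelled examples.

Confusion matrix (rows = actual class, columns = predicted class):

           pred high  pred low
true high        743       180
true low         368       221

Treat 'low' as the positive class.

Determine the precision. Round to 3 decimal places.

0.551

Precision = TP/(TP+FP) = 221/(221+180) = 221/401 = 0.551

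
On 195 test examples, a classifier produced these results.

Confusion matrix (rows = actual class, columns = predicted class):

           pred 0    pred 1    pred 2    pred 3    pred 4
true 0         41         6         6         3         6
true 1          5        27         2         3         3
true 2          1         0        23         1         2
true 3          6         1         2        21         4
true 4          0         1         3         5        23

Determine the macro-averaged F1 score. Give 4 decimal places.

0.6894

Per-class F1 score (2·TP/(2·TP+FP+FN)):
  0: TP=41, FP=5+1+6+0=12, FN=6+6+3+6=21 → 82/115 = 0.71304
  1: TP=27, FP=6+0+1+1=8, FN=5+2+3+3=13 → 54/75 = 0.72000
  2: TP=23, FP=6+2+2+3=13, FN=1+0+1+2=4 → 46/63 = 0.73016
  3: TP=21, FP=3+3+1+5=12, FN=6+1+2+4=13 → 42/67 = 0.62687
  4: TP=23, FP=6+3+2+4=15, FN=0+1+3+5=9 → 46/70 = 0.65714
Macro-F1 score = mean = (0.71304 + 0.72000 + 0.73016 + 0.62687 + 0.65714) / 5 = 0.6894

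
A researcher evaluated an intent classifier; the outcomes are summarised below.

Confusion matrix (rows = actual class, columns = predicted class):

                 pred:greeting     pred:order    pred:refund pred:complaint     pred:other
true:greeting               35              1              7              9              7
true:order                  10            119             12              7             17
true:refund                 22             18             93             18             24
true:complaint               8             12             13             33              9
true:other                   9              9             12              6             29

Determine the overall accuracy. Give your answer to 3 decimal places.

0.573

Accuracy = trace / total = (35+119+93+33+29=309) / 539 = 309/539 = 0.573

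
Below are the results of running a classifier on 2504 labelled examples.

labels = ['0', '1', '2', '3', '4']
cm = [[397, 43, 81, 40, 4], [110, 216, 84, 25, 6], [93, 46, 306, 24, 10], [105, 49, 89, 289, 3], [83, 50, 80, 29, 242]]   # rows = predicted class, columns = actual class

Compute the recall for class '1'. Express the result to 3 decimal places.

Treat '1' as positive and all other classes as negative.
recall = TP/(TP+FN).
1: TP=216, FN=43+46+49+50=188 → 216/404 = 0.5347

0.535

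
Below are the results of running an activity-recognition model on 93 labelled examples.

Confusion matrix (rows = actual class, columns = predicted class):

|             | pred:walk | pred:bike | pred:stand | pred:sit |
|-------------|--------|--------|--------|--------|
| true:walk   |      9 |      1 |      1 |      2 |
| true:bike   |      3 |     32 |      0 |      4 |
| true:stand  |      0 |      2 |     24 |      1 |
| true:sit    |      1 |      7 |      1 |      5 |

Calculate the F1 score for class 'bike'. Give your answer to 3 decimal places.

0.790

Take TP from the diagonal, FP from the rest of the 'bike' prediction marginal, FN from the rest of the 'bike' actual marginal.
F1 score = 2·TP/(2·TP+FP+FN).
bike: TP=32, FP=1+2+7=10, FN=3+0+4=7 → 64/81 = 0.7901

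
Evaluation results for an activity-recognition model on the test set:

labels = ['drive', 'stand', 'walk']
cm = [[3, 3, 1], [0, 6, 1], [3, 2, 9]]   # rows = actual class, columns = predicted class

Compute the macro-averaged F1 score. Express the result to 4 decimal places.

Per-class F1 score (2·TP/(2·TP+FP+FN)):
  drive: TP=3, FP=0+3=3, FN=3+1=4 → 6/13 = 0.46154
  stand: TP=6, FP=3+2=5, FN=0+1=1 → 12/18 = 0.66667
  walk: TP=9, FP=1+1=2, FN=3+2=5 → 18/25 = 0.72000
Macro-F1 score = mean = (0.46154 + 0.66667 + 0.72000) / 3 = 0.6161

0.6161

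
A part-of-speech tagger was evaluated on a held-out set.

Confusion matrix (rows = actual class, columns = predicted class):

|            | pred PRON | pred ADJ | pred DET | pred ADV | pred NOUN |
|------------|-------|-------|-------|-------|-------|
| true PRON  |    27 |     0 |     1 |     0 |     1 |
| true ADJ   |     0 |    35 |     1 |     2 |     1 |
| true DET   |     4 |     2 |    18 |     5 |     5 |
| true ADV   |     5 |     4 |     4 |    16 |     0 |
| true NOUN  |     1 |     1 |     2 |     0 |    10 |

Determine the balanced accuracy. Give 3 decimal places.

Balanced accuracy = mean of per-class recall.
  PRON: recall = 27/29 = 0.9310
  ADJ: recall = 35/39 = 0.8974
  DET: recall = 18/34 = 0.5294
  ADV: recall = 16/29 = 0.5517
  NOUN: recall = 10/14 = 0.7143
Mean = (0.9310 + 0.8974 + 0.5294 + 0.5517 + 0.7143) / 5 = 0.725

0.725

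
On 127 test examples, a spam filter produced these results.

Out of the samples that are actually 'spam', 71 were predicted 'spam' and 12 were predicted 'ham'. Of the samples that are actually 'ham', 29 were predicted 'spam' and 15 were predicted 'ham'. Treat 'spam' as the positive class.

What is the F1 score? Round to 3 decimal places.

0.776

Precision = TP/(TP+FP) = 71/100 = 0.7100
Recall = TP/(TP+FN) = 71/83 = 0.8554
F1 = 2·TP/(2·TP+FP+FN) = 142/183 = 0.776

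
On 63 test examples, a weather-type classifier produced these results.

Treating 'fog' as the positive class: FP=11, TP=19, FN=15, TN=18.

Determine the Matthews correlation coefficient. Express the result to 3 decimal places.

MCC = (TP·TN − FP·FN) / √((TP+FP)(TP+FN)(TN+FP)(TN+FN))
Numerator = 19·18 − 11·15 = 177
Denominator = √(30·34·29·33) = √976140 = 987.9980
MCC = 177 / 987.9980 = 0.179

0.179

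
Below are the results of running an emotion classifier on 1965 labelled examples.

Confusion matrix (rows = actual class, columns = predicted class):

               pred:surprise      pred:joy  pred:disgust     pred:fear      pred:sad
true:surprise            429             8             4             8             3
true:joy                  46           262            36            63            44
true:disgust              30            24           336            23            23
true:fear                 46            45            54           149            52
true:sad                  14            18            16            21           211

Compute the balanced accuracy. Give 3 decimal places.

0.697

Balanced accuracy = mean of per-class recall.
  surprise: recall = 429/452 = 0.9491
  joy: recall = 262/451 = 0.5809
  disgust: recall = 336/436 = 0.7706
  fear: recall = 149/346 = 0.4306
  sad: recall = 211/280 = 0.7536
Mean = (0.9491 + 0.5809 + 0.7706 + 0.4306 + 0.7536) / 5 = 0.697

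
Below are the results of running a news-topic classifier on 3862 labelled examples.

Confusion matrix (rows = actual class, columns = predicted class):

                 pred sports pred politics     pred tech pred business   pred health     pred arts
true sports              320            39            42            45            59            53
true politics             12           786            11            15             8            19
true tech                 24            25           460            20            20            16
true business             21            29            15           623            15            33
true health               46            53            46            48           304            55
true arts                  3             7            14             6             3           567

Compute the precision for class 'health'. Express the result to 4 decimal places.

0.7433

Treat 'health' as positive and all other classes as negative.
precision = TP/(TP+FP).
health: TP=304, FP=59+8+20+15+3=105 → 304/409 = 0.74328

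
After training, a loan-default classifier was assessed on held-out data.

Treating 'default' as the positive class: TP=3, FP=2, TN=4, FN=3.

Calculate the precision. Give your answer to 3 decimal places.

Precision = TP/(TP+FP) = 3/(3+2) = 3/5 = 0.600

0.600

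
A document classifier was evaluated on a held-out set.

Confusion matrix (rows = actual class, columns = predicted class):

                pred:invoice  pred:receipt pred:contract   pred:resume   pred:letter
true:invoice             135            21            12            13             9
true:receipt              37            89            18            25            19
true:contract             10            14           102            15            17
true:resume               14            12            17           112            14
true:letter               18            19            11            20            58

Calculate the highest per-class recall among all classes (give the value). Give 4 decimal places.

Per-class recall (TP/(TP+FN)):
  invoice: TP=135, FN=21+12+13+9=55 → 135/190 = 0.71053
  receipt: TP=89, FN=37+18+25+19=99 → 89/188 = 0.47340
  contract: TP=102, FN=10+14+15+17=56 → 102/158 = 0.64557
  resume: TP=112, FN=14+12+17+14=57 → 112/169 = 0.66272
  letter: TP=58, FN=18+19+11+20=68 → 58/126 = 0.46032
Highest is class 'invoice' with recall = 0.7105.

0.7105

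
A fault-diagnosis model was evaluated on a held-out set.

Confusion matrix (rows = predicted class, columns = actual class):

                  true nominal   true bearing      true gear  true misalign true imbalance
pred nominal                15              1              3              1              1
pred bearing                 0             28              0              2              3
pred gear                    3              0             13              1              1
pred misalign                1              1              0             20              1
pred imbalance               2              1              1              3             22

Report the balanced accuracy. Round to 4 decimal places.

0.7817

Balanced accuracy = mean of per-class recall.
  nominal: recall = 15/21 = 0.71429
  bearing: recall = 28/31 = 0.90323
  gear: recall = 13/17 = 0.76471
  misalign: recall = 20/27 = 0.74074
  imbalance: recall = 22/28 = 0.78571
Mean = (0.71429 + 0.90323 + 0.76471 + 0.74074 + 0.78571) / 5 = 0.7817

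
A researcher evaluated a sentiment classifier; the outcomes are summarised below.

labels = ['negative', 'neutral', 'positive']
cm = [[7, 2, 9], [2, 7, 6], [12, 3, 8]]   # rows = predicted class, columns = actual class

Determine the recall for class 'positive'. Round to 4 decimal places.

0.3478

Take TP from the diagonal, FP from the rest of the 'positive' prediction marginal, FN from the rest of the 'positive' actual marginal.
recall = TP/(TP+FN).
positive: TP=8, FN=9+6=15 → 8/23 = 0.34783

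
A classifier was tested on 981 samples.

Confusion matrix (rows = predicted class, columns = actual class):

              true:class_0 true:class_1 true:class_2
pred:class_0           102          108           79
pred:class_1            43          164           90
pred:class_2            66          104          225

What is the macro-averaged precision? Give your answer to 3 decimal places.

Per-class precision (TP/(TP+FP)):
  class_0: TP=102, FP=108+79=187 → 102/289 = 0.3529
  class_1: TP=164, FP=43+90=133 → 164/297 = 0.5522
  class_2: TP=225, FP=66+104=170 → 225/395 = 0.5696
Macro-precision = mean = (0.3529 + 0.5522 + 0.5696) / 3 = 0.492

0.492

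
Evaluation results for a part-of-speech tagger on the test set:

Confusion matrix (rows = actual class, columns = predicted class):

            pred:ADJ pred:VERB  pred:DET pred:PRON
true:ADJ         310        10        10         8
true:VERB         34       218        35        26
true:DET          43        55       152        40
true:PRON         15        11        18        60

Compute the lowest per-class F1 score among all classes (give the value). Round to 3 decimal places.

0.504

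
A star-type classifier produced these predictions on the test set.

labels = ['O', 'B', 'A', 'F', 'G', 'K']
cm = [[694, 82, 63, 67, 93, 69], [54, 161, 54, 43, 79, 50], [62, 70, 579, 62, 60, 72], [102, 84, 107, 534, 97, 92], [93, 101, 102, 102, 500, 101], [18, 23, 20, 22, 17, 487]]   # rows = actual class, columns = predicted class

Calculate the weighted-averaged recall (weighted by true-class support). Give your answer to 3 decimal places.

0.589

Per-class recall (TP/(TP+FN)):
  O: TP=694, FN=82+63+67+93+69=374 → 694/1068 = 0.6498
  B: TP=161, FN=54+54+43+79+50=280 → 161/441 = 0.3651
  A: TP=579, FN=62+70+62+60+72=326 → 579/905 = 0.6398
  F: TP=534, FN=102+84+107+97+92=482 → 534/1016 = 0.5256
  G: TP=500, FN=93+101+102+102+101=499 → 500/999 = 0.5005
  K: TP=487, FN=18+23+20+22+17=100 → 487/587 = 0.8296
Weighted-recall = Σ (supportᵢ/N)·recallᵢ with N=5016: (1068/5016)·0.6498 + (441/5016)·0.3651 + (905/5016)·0.6398 + (1016/5016)·0.5256 + (999/5016)·0.5005 + (587/5016)·0.8296 = 0.589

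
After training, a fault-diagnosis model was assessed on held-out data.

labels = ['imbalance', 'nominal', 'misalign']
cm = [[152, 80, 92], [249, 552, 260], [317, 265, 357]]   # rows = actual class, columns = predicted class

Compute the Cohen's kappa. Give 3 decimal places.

0.173

Observed agreement pₒ = trace/N = 1061/2324 = 0.4565
Expected agreement pₑ = Σ (rowᵢ·colᵢ)/N² = (324·718 + 1061·897 + 939·709)/2324² = 0.3425
κ = (pₒ − pₑ)/(1 − pₑ) = (0.4565 − 0.3425)/(1 − 0.3425) = 0.173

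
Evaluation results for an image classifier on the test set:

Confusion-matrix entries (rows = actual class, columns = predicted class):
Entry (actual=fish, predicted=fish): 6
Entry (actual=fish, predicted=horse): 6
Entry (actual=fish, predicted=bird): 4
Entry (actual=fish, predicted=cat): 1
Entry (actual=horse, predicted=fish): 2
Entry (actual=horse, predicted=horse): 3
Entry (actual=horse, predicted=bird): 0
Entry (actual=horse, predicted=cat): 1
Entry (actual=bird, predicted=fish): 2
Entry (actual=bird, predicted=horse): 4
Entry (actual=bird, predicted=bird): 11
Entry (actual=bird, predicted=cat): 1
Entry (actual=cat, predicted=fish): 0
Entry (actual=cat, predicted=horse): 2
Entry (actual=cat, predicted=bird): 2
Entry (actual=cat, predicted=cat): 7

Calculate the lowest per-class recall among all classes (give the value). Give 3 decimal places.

Per-class recall (TP/(TP+FN)):
  fish: TP=6, FN=6+4+1=11 → 6/17 = 0.3529
  horse: TP=3, FN=2+0+1=3 → 3/6 = 0.5000
  bird: TP=11, FN=2+4+1=7 → 11/18 = 0.6111
  cat: TP=7, FN=0+2+2=4 → 7/11 = 0.6364
Lowest is class 'fish' with recall = 0.353.

0.353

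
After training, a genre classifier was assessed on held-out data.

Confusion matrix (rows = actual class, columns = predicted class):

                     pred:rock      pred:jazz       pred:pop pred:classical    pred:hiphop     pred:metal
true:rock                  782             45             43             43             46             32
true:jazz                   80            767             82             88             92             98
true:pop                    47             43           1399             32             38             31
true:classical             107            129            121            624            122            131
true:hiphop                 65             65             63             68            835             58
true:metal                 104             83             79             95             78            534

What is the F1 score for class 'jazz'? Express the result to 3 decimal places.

0.656

F1 score = 2·TP/(2·TP+FP+FN).
jazz: TP=767, FP=45+43+129+65+83=365, FN=80+82+88+92+98=440 → 1534/2339 = 0.6558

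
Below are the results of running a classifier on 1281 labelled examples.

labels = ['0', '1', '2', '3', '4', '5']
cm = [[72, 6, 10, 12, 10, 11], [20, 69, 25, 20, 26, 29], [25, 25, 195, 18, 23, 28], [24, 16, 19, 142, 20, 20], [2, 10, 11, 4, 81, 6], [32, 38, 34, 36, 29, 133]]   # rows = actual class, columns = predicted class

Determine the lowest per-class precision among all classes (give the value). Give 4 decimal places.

Per-class precision (TP/(TP+FP)):
  0: TP=72, FP=20+25+24+2+32=103 → 72/175 = 0.41143
  1: TP=69, FP=6+25+16+10+38=95 → 69/164 = 0.42073
  2: TP=195, FP=10+25+19+11+34=99 → 195/294 = 0.66327
  3: TP=142, FP=12+20+18+4+36=90 → 142/232 = 0.61207
  4: TP=81, FP=10+26+23+20+29=108 → 81/189 = 0.42857
  5: TP=133, FP=11+29+28+20+6=94 → 133/227 = 0.58590
Lowest is class '0' with precision = 0.4114.

0.4114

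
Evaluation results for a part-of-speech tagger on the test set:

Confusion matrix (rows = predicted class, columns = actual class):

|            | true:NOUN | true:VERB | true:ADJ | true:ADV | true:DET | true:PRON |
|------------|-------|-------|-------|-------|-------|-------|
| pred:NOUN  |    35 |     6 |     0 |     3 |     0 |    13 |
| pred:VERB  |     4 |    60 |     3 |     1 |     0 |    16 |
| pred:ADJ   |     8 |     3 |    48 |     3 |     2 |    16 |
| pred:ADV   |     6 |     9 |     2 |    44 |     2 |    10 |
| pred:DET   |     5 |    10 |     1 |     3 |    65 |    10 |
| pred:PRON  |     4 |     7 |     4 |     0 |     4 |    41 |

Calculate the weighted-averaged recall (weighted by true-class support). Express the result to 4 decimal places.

0.6540

Per-class recall (TP/(TP+FN)):
  NOUN: TP=35, FN=4+8+6+5+4=27 → 35/62 = 0.56452
  VERB: TP=60, FN=6+3+9+10+7=35 → 60/95 = 0.63158
  ADJ: TP=48, FN=0+3+2+1+4=10 → 48/58 = 0.82759
  ADV: TP=44, FN=3+1+3+3+0=10 → 44/54 = 0.81481
  DET: TP=65, FN=0+0+2+2+4=8 → 65/73 = 0.89041
  PRON: TP=41, FN=13+16+16+10+10=65 → 41/106 = 0.38679
Weighted-recall = Σ (supportᵢ/N)·recallᵢ with N=448: (62/448)·0.56452 + (95/448)·0.63158 + (58/448)·0.82759 + (54/448)·0.81481 + (73/448)·0.89041 + (106/448)·0.38679 = 0.6540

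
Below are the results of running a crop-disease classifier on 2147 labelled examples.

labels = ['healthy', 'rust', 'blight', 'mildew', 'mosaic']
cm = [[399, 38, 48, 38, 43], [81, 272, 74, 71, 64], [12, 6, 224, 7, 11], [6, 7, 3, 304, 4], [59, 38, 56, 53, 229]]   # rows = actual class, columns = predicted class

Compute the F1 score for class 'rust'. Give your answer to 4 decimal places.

F1 score = 2·TP/(2·TP+FP+FN).
rust: TP=272, FP=38+6+7+38=89, FN=81+74+71+64=290 → 544/923 = 0.58938

0.5894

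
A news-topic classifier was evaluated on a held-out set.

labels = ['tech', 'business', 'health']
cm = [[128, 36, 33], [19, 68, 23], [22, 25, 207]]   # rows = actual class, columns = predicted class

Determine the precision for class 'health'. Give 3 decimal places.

0.787

One-vs-rest for 'health': TP = diagonal; FP = other classes predicted 'health'; FN = 'health' predicted as other.
precision = TP/(TP+FP).
health: TP=207, FP=33+23=56 → 207/263 = 0.7871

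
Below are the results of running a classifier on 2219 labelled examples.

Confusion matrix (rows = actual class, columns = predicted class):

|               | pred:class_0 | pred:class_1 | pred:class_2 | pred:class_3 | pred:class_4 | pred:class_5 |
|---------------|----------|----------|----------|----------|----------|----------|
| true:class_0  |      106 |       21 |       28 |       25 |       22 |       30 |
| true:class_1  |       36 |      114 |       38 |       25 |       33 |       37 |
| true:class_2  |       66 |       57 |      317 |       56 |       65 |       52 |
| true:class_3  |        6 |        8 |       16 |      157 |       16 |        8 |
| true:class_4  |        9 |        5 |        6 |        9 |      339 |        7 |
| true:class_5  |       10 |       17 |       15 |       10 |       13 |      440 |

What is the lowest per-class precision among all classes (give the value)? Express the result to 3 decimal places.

0.455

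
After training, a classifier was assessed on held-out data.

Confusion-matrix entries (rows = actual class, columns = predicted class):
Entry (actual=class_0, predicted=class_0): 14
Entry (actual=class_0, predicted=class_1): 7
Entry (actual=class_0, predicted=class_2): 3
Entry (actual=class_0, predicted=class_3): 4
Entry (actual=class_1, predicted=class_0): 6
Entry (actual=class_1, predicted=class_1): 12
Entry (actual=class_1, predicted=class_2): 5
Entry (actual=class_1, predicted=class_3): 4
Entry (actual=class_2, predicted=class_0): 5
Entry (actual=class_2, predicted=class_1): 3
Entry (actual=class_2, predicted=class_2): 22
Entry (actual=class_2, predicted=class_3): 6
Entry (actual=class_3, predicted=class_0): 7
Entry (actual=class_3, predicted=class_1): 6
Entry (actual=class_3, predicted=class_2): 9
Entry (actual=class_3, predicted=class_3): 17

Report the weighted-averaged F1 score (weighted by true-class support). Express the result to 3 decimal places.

0.499

Per-class F1 score (2·TP/(2·TP+FP+FN)):
  class_0: TP=14, FP=6+5+7=18, FN=7+3+4=14 → 28/60 = 0.4667
  class_1: TP=12, FP=7+3+6=16, FN=6+5+4=15 → 24/55 = 0.4364
  class_2: TP=22, FP=3+5+9=17, FN=5+3+6=14 → 44/75 = 0.5867
  class_3: TP=17, FP=4+4+6=14, FN=7+6+9=22 → 34/70 = 0.4857
Weighted-F1 score = Σ (supportᵢ/N)·F1 scoreᵢ with N=130: (28/130)·0.4667 + (27/130)·0.4364 + (36/130)·0.5867 + (39/130)·0.4857 = 0.499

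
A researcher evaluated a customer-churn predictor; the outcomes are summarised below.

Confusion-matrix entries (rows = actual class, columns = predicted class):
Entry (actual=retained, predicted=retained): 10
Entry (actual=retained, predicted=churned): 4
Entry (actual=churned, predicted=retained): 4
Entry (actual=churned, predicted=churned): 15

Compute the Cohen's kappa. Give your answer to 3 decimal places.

Observed agreement pₒ = trace/N = 25/33 = 0.7576
Expected agreement pₑ = Σ (rowᵢ·colᵢ)/N² = (14·14 + 19·19)/33² = 0.5115
κ = (pₒ − pₑ)/(1 − pₑ) = (0.7576 − 0.5115)/(1 − 0.5115) = 0.504

0.504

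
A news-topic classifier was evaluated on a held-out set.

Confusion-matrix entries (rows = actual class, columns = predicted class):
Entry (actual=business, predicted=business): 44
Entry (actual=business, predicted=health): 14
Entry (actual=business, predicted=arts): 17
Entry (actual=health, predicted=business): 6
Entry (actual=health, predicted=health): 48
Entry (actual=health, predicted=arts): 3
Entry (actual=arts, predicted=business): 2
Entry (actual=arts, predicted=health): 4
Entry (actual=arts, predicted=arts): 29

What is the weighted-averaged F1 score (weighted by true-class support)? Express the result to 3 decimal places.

Per-class F1 score (2·TP/(2·TP+FP+FN)):
  business: TP=44, FP=6+2=8, FN=14+17=31 → 88/127 = 0.6929
  health: TP=48, FP=14+4=18, FN=6+3=9 → 96/123 = 0.7805
  arts: TP=29, FP=17+3=20, FN=2+4=6 → 58/84 = 0.6905
Weighted-F1 score = Σ (supportᵢ/N)·F1 scoreᵢ with N=167: (75/167)·0.6929 + (57/167)·0.7805 + (35/167)·0.6905 = 0.722

0.722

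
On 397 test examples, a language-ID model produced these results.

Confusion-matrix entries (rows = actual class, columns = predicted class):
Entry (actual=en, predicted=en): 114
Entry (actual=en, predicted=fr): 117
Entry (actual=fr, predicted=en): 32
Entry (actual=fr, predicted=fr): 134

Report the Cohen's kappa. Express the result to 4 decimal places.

0.2805

Observed agreement pₒ = trace/N = 248/397 = 0.62469
Expected agreement pₑ = Σ (rowᵢ·colᵢ)/N² = (231·146 + 166·251)/397² = 0.47835
κ = (pₒ − pₑ)/(1 − pₑ) = (0.62469 − 0.47835)/(1 − 0.47835) = 0.2805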